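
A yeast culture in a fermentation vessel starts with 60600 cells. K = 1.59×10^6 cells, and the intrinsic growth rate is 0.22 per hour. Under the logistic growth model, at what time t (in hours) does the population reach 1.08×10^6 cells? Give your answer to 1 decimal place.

18.1 hours

A = (K − N₀)/N₀ = (1.59×10^6 − 60600)/60600 = 25.238.
Solve 1.59×10^6/(1 + 25.238·e^(−0.22t)) = 1.08×10^6: 1 + 25.238·e^(−0.22t) = 1.4722, so e^(−0.22t) = 0.018711.
−0.22·t = ln(0.018711) = -3.9786, so t = 3.9786/0.22 = 18.085.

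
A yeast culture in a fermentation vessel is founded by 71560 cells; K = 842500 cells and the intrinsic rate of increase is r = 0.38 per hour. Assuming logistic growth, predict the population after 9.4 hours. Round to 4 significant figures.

A = (K − N₀)/N₀ = (842500 − 71560)/71560 = 10.773.
N(t) = K/(1 + A·e^(−rt)) = 842500/(1 + 10.773×e^(−0.38×9.4)).
e^(−3.572) = 0.0281; denominator = 1 + 10.773×0.0281 = 1.3027.
N = 842500/1.3027 = 646721.

646700 cells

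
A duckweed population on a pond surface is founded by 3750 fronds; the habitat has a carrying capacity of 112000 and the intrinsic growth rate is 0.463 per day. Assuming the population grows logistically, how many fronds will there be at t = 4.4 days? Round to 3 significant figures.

A = (K − N₀)/N₀ = (112000 − 3750)/3750 = 28.867.
N(t) = K/(1 + A·e^(−rt)) = 112000/(1 + 28.867×e^(−0.463×4.4)).
e^(−2.037) = 0.13039; denominator = 1 + 28.867×0.13039 = 4.764.
N = 112000/4.764 = 23509.6.

23500 fronds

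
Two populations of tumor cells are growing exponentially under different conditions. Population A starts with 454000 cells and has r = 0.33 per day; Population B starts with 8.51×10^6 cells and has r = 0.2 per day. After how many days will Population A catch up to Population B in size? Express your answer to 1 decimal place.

22.5 days

Set 454000·e^(0.33t) = 8.51×10^6·e^(0.2t).
e^((0.33 − 0.2)t) = 8.51×10^6/454000 → e^(0.13·t) = 18.744.
0.13·t = ln(18.744) = 2.9309, so t = 2.9309/0.13 = 22.545.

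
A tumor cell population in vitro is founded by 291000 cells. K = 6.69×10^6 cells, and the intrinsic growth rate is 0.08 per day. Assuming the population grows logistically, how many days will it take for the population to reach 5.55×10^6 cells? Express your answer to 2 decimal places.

58.42 days

A = (K − N₀)/N₀ = (6.69×10^6 − 291000)/291000 = 21.99.
Solve 6.69×10^6/(1 + 21.99·e^(−0.08t)) = 5.55×10^6: 1 + 21.99·e^(−0.08t) = 1.2054, so e^(−0.08t) = 0.00934099.
−0.08·t = ln(0.00934099) = -4.6733, so t = 4.6733/0.08 = 58.417.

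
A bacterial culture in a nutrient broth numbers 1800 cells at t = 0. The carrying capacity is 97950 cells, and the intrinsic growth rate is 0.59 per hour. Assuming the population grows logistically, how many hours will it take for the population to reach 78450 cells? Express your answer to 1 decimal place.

9.1 hours

A = (K − N₀)/N₀ = (97950 − 1800)/1800 = 53.417.
Solve 97950/(1 + 53.417·e^(−0.59t)) = 78450: 1 + 53.417·e^(−0.59t) = 1.2486, so e^(−0.59t) = 0.00465334.
−0.59·t = ln(0.00465334) = -5.3702, so t = 5.3702/0.59 = 9.102.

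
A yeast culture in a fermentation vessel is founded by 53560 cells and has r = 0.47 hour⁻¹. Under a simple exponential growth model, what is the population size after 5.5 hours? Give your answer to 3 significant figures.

N(t) = N₀·e^(rt) = 53560 × e^(0.47×5.5) = 53560 × e^2.585.
e^2.585 ≈ 13.263, so N ≈ 53560 × 13.263 = 710382.

710000 cells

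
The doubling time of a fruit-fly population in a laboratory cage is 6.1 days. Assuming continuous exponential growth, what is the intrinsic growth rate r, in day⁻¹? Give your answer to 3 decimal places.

0.114 per day

r = ln(2)/t_d = 0.6931/6.1 = 0.11363.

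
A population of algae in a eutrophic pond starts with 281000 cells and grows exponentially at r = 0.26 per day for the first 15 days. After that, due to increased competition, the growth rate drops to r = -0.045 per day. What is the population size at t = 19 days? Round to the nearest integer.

Phase 1: N(15) = 281000·e^(0.26×15) = 281000·e^3.9 = 1.388209×10^7.
Phase 2 runs for 19 − 15 = 4 days at r = -0.045.
N(19) = 1.388209×10^7·e^(-0.045×4) = 1.388209×10^7·e^-0.18 = 1.159529×10^7.

11595295 cells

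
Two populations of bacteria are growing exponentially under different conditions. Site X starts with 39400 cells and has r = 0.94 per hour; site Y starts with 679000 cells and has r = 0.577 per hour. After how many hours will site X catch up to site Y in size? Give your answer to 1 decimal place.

Set 39400·e^(0.94t) = 679000·e^(0.577t).
e^((0.94 − 0.577)t) = 679000/39400 → e^(0.363·t) = 17.234.
0.363·t = ln(17.234) = 2.8469, so t = 2.8469/0.363 = 7.8426.

7.8 hours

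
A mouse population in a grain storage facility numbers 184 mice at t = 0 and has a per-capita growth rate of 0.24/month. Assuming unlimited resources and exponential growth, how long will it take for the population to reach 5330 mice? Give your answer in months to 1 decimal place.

14.0 months

Set N₀·e^(rt) = 5330: e^(0.24·t) = 5330/184 = 28.967.
0.24·t = ln(28.967) = 3.3662, so t = 3.3662/0.24 = 14.026.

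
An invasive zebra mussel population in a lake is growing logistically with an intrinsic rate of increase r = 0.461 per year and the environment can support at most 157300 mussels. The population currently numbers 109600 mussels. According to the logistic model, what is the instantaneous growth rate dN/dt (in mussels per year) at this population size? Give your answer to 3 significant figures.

dN/dt = rN(1 − N/K) = 0.461 × 109600 × (1 − 109600/157300).
1 − 109600/157300 = 0.30324; dN/dt = 0.461 × 109600 × 0.30324 = 15321.

15300 mussels per year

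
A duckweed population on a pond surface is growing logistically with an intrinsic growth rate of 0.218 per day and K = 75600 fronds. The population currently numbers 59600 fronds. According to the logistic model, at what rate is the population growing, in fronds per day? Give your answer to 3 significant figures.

2750 fronds per day

dN/dt = rN(1 − N/K) = 0.218 × 59600 × (1 − 59600/75600).
1 − 59600/75600 = 0.21164; dN/dt = 0.218 × 59600 × 0.21164 = 2749.8.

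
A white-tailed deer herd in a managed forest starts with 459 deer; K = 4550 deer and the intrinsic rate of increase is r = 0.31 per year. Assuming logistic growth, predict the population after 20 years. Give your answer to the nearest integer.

4469 deer

A = (K − N₀)/N₀ = (4550 − 459)/459 = 8.9129.
N(t) = K/(1 + A·e^(−rt)) = 4550/(1 + 8.9129×e^(−0.31×20)).
e^(−6.2) = 0.0020294; denominator = 1 + 8.9129×0.0020294 = 1.0181.
N = 4550/1.0181 = 4469.16.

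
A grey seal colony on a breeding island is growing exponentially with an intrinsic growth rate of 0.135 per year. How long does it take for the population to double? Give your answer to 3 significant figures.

Doubling time t_d = ln(2)/r = 0.6931/0.135 = 5.1344.

5.13 years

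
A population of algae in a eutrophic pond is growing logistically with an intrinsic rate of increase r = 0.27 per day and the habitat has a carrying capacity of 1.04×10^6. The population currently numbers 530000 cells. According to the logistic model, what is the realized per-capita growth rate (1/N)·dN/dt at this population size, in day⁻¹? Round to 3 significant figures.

(1/N)·dN/dt = r(1 − N/K) = 0.27 × (1 − 530000/1.04×10^6).
= 0.27 × 0.49038 = 0.1324.

0.132 per day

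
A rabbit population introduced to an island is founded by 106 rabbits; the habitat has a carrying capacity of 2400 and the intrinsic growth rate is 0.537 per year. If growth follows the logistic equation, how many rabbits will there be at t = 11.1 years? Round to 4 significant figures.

A = (K − N₀)/N₀ = (2400 − 106)/106 = 21.642.
N(t) = K/(1 + A·e^(−rt)) = 2400/(1 + 21.642×e^(−0.537×11.1)).
e^(−5.961) = 0.0025781; denominator = 1 + 21.642×0.0025781 = 1.0558.
N = 2400/1.0558 = 2273.17.

2273 rabbits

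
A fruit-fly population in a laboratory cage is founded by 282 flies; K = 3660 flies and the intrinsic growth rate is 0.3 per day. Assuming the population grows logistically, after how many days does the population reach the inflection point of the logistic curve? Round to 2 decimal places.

Logistic growth is fastest at N = K/2 = 1830.
A = (K − N₀)/N₀ = 11.979. Set K/(1 + A·e^(−rt)) = K/2 → A·e^(−rt) = 1.
e^(−0.3t) = 1/11.979 = 0.0834813, so t = ln(11.979)/0.3 = 2.4831/0.3 = 8.2771.

8.28 days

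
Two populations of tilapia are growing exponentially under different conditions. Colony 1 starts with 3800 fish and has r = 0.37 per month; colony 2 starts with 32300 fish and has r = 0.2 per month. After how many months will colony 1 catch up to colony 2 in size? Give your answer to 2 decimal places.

Set 3800·e^(0.37t) = 32300·e^(0.2t).
e^((0.37 − 0.2)t) = 32300/3800 → e^(0.17·t) = 8.5.
0.17·t = ln(8.5) = 2.1401, so t = 2.1401/0.17 = 12.589.

12.59 months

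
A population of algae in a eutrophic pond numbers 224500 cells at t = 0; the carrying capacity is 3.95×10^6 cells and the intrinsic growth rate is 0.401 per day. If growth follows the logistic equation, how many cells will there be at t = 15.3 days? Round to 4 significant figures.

A = (K − N₀)/N₀ = (3.95×10^6 − 224500)/224500 = 16.595.
N(t) = K/(1 + A·e^(−rt)) = 3.95×10^6/(1 + 16.595×e^(−0.401×15.3)).
e^(−6.135) = 0.0021651; denominator = 1 + 16.595×0.0021651 = 1.0359.
N = 3.95×10^6/1.0359 = 3.813004×10^6.

3813000 cells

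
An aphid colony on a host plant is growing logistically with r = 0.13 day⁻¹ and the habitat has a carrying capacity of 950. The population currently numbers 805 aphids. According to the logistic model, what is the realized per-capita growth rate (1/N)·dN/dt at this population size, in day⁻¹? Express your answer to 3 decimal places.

(1/N)·dN/dt = r(1 − N/K) = 0.13 × (1 − 805/950).
= 0.13 × 0.15263 = 0.019842.

0.020 per day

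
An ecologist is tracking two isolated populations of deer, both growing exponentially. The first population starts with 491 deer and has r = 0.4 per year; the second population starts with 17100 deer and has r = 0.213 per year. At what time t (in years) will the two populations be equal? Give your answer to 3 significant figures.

19.0 years

Set 491·e^(0.4t) = 17100·e^(0.213t).
e^((0.4 − 0.213)t) = 17100/491 → e^(0.187·t) = 34.827.
0.187·t = ln(34.827) = 3.5504, so t = 3.5504/0.187 = 18.986.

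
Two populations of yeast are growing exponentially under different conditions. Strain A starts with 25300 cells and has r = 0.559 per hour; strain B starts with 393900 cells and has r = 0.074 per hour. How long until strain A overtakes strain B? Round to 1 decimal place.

Set 25300·e^(0.559t) = 393900·e^(0.074t).
e^((0.559 − 0.074)t) = 393900/25300 → e^(0.485·t) = 15.569.
0.485·t = ln(15.569) = 2.7453, so t = 2.7453/0.485 = 5.6604.

5.7 hours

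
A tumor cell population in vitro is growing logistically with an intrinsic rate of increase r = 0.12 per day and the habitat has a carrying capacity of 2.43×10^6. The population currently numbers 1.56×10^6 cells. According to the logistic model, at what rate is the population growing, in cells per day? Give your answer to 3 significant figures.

67000 cells per day

dN/dt = rN(1 − N/K) = 0.12 × 1.56×10^6 × (1 − 1.56×10^6/2.43×10^6).
1 − 1.56×10^6/2.43×10^6 = 0.35802; dN/dt = 0.12 × 1.56×10^6 × 0.35802 = 67022.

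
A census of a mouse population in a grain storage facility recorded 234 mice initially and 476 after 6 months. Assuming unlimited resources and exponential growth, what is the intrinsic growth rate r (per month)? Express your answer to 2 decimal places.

From N(t) = N₀·e^(rt): e^(r·6) = 476/234 = 2.0342.
r·6 = ln(2.0342) = 0.7101, so r = 0.7101/6 = 0.11835.

0.12 per month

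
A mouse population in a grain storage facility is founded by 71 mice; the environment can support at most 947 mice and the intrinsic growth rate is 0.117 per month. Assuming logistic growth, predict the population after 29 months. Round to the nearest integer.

A = (K − N₀)/N₀ = (947 − 71)/71 = 12.338.
N(t) = K/(1 + A·e^(−rt)) = 947/(1 + 12.338×e^(−0.117×29)).
e^(−3.393) = 0.033608; denominator = 1 + 12.338×0.033608 = 1.4147.
N = 947/1.4147 = 669.422.

669 mice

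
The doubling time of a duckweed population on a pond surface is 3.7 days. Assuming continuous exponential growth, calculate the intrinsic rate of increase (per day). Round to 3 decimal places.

0.187 per day

r = ln(2)/t_d = 0.6931/3.7 = 0.18734.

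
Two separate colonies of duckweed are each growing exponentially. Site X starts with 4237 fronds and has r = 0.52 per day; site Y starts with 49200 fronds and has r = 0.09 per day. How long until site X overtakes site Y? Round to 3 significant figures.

5.70 days

Set 4237·e^(0.52t) = 49200·e^(0.09t).
e^((0.52 − 0.09)t) = 49200/4237 → e^(0.43·t) = 11.612.
0.43·t = ln(11.612) = 2.452, so t = 2.452/0.43 = 5.7024.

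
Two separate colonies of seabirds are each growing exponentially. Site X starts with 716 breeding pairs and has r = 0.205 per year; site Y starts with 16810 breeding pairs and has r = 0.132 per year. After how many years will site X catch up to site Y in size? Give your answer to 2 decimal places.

43.23 years

Set 716·e^(0.205t) = 16810·e^(0.132t).
e^((0.205 − 0.132)t) = 16810/716 → e^(0.073·t) = 23.478.
0.073·t = ln(23.478) = 3.156, so t = 3.156/0.073 = 43.234.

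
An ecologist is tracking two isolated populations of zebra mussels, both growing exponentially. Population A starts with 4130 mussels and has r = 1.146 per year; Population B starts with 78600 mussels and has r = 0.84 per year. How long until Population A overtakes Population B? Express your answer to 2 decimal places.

Set 4130·e^(1.146t) = 78600·e^(0.84t).
e^((1.146 − 0.84)t) = 78600/4130 → e^(0.306·t) = 19.031.
0.306·t = ln(19.031) = 2.9461, so t = 2.9461/0.306 = 9.6278.

9.63 years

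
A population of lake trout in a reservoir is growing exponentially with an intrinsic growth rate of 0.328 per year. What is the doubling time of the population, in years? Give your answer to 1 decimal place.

Doubling time t_d = ln(2)/r = 0.6931/0.328 = 2.1133.

2.1 years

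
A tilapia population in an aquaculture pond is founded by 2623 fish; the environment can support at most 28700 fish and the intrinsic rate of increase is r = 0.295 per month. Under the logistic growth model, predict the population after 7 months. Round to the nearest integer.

12695 fish

A = (K − N₀)/N₀ = (28700 − 2623)/2623 = 9.9417.
N(t) = K/(1 + A·e^(−rt)) = 28700/(1 + 9.9417×e^(−0.295×7)).
e^(−2.065) = 0.12682; denominator = 1 + 9.9417×0.12682 = 2.2608.
N = 28700/2.2608 = 12694.7.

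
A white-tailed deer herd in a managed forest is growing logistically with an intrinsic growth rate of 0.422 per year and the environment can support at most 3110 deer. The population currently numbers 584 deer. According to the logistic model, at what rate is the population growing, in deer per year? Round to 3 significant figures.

dN/dt = rN(1 − N/K) = 0.422 × 584 × (1 − 584/3110).
1 − 584/3110 = 0.81222; dN/dt = 0.422 × 584 × 0.81222 = 200.17.

200 deer per year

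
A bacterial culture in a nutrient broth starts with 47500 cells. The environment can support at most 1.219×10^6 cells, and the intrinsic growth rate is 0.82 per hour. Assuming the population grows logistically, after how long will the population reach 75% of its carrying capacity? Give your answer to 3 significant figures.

5.25 hours

A = (K − N₀)/N₀ = (1.219×10^6 − 47500)/47500 = 24.663.
Solve 1.219×10^6/(1 + 24.663·e^(−0.82t)) = 914250: 1 + 24.663·e^(−0.82t) = 1.3333, so e^(−0.82t) = 0.0135154.
−0.82·t = ln(0.0135154) = -4.3039, so t = 4.3039/0.82 = 5.2487.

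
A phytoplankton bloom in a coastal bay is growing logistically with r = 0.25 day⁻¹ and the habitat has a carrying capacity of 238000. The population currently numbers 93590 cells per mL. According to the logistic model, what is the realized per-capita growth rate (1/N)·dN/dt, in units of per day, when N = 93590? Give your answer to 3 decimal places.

0.152 per day

(1/N)·dN/dt = r(1 − N/K) = 0.25 × (1 − 93590/238000).
= 0.25 × 0.60676 = 0.15169.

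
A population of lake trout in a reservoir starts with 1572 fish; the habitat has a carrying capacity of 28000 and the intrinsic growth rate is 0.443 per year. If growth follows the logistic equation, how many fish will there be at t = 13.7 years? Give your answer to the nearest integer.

A = (K − N₀)/N₀ = (28000 − 1572)/1572 = 16.812.
N(t) = K/(1 + A·e^(−rt)) = 28000/(1 + 16.812×e^(−0.443×13.7)).
e^(−6.069) = 0.0023133; denominator = 1 + 16.812×0.0023133 = 1.0389.
N = 28000/1.0389 = 26951.8.

26952 fish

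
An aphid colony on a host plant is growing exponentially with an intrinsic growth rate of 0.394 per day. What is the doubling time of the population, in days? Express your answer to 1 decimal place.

Doubling time t_d = ln(2)/r = 0.6931/0.394 = 1.7593.

1.8 days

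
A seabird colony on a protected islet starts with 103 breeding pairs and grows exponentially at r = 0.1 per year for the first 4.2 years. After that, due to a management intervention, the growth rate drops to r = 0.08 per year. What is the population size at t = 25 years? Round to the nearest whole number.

Phase 1: N(4.2) = 103·e^(0.1×4.2) = 103·e^0.42 = 156.762.
Phase 2 runs for 25 − 4.2 = 20.8 years at r = 0.08.
N(25) = 156.762·e^(0.08×20.8) = 156.762·e^1.664 = 827.765.

828 breeding pairs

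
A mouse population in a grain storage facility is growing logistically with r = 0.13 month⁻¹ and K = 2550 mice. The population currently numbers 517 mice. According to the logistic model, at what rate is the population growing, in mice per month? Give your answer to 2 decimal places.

53.58 mice per month

dN/dt = rN(1 − N/K) = 0.13 × 517 × (1 − 517/2550).
1 − 517/2550 = 0.79725; dN/dt = 0.13 × 517 × 0.79725 = 53.584.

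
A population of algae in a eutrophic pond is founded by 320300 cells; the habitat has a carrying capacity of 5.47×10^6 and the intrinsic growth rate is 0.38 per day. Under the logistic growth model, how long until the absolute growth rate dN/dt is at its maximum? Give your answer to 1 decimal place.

Logistic growth is fastest at N = K/2 = 2.735×10^6.
A = (K − N₀)/N₀ = 16.078. Set K/(1 + A·e^(−rt)) = K/2 → A·e^(−rt) = 1.
e^(−0.38t) = 1/16.078 = 0.0621978, so t = ln(16.078)/0.38 = 2.7774/0.38 = 7.309.

7.3 days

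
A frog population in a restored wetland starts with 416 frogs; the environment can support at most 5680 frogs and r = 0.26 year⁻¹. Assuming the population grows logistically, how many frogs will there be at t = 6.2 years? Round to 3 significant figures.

1610 frogs

A = (K − N₀)/N₀ = (5680 − 416)/416 = 12.654.
N(t) = K/(1 + A·e^(−rt)) = 5680/(1 + 12.654×e^(−0.26×6.2)).
e^(−1.612) = 0.19949; denominator = 1 + 12.654×0.19949 = 3.5243.
N = 5680/3.5243 = 1611.67.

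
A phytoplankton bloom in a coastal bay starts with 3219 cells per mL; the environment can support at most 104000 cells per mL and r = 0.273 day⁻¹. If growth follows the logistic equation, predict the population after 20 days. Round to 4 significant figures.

A = (K − N₀)/N₀ = (104000 − 3219)/3219 = 31.308.
N(t) = K/(1 + A·e^(−rt)) = 104000/(1 + 31.308×e^(−0.273×20)).
e^(−5.46) = 0.0042536; denominator = 1 + 31.308×0.0042536 = 1.1332.
N = 104000/1.1332 = 91777.8.

91780 cells per mL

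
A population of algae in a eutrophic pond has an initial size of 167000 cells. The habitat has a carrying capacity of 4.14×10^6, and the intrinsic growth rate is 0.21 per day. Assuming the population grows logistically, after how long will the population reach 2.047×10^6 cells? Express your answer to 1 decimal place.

15.0 days

A = (K − N₀)/N₀ = (4.14×10^6 − 167000)/167000 = 23.79.
Solve 4.14×10^6/(1 + 23.79·e^(−0.21t)) = 2.047×10^6: 1 + 23.79·e^(−0.21t) = 2.0225, so e^(−0.21t) = 0.0429783.
−0.21·t = ln(0.0429783) = -3.1471, so t = 3.1471/0.21 = 14.986.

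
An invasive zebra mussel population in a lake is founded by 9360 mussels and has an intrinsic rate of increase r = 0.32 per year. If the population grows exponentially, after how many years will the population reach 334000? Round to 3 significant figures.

11.2 years

Set N₀·e^(rt) = 334000: e^(0.32·t) = 334000/9360 = 35.684.
0.32·t = ln(35.684) = 3.5747, so t = 3.5747/0.32 = 11.171.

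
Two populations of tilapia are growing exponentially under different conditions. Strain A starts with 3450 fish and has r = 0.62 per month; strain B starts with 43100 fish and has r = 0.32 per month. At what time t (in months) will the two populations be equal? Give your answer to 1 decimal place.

Set 3450·e^(0.62t) = 43100·e^(0.32t).
e^((0.62 − 0.32)t) = 43100/3450 → e^(0.3·t) = 12.493.
0.3·t = ln(12.493) = 2.5251, so t = 2.5251/0.3 = 8.4172.

8.4 months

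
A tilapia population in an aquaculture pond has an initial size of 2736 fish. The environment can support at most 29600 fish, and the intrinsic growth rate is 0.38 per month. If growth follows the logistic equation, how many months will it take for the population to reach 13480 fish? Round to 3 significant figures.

A = (K − N₀)/N₀ = (29600 − 2736)/2736 = 9.8187.
Solve 29600/(1 + 9.8187·e^(−0.38t)) = 13480: 1 + 9.8187·e^(−0.38t) = 2.1958, so e^(−0.38t) = 0.121793.
−0.38·t = ln(0.121793) = -2.1054, so t = 2.1054/0.38 = 5.5406.

5.54 months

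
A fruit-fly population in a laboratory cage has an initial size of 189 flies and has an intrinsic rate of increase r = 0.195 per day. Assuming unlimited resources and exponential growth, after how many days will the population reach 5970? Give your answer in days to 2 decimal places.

Set N₀·e^(rt) = 5970: e^(0.195·t) = 5970/189 = 31.587.
0.195·t = ln(31.587) = 3.4528, so t = 3.4528/0.195 = 17.706.

17.71 days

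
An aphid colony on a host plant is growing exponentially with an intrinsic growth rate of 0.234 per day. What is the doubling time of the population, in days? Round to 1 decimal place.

Doubling time t_d = ln(2)/r = 0.6931/0.234 = 2.9622.

3.0 days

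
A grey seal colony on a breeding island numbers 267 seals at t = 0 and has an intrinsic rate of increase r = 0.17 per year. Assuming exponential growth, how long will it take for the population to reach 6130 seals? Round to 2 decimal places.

Set N₀·e^(rt) = 6130: e^(0.17·t) = 6130/267 = 22.959.
0.17·t = ln(22.959) = 3.1337, so t = 3.1337/0.17 = 18.434.

18.43 years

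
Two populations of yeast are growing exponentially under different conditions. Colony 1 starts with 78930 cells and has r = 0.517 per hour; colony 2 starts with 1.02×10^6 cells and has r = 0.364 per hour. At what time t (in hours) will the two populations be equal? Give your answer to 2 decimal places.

16.73 hours

Set 78930·e^(0.517t) = 1.02×10^6·e^(0.364t).
e^((0.517 − 0.364)t) = 1.02×10^6/78930 → e^(0.153·t) = 12.923.
0.153·t = ln(12.923) = 2.559, so t = 2.559/0.153 = 16.725.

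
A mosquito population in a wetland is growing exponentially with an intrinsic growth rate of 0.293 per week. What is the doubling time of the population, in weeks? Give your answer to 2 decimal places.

Doubling time t_d = ln(2)/r = 0.6931/0.293 = 2.3657.

2.37 weeks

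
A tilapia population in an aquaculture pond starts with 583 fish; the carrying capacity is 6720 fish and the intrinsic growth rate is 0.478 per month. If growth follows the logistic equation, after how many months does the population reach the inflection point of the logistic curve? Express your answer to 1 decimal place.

4.9 months

Logistic growth is fastest at N = K/2 = 3360.
A = (K − N₀)/N₀ = 10.527. Set K/(1 + A·e^(−rt)) = K/2 → A·e^(−rt) = 1.
e^(−0.478t) = 1/10.527 = 0.0949976, so t = ln(10.527)/0.478 = 2.3539/0.478 = 4.9245.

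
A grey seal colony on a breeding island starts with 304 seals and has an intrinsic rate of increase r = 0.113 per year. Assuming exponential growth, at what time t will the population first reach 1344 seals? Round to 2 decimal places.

13.15 years

Set N₀·e^(rt) = 1344: e^(0.113·t) = 1344/304 = 4.4211.
0.113·t = ln(4.4211) = 1.4864, so t = 1.4864/0.113 = 13.154.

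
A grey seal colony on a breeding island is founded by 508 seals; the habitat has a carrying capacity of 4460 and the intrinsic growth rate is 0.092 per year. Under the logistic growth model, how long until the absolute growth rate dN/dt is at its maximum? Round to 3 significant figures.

22.3 years

Logistic growth is fastest at N = K/2 = 2230.
A = (K − N₀)/N₀ = 7.7795. Set K/(1 + A·e^(−rt)) = K/2 → A·e^(−rt) = 1.
e^(−0.092t) = 1/7.7795 = 0.128543, so t = ln(7.7795)/0.092 = 2.0515/0.092 = 22.299.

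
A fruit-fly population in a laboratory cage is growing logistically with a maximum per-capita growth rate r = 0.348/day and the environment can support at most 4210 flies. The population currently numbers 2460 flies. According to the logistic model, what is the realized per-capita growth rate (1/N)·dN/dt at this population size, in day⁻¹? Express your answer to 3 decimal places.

(1/N)·dN/dt = r(1 − N/K) = 0.348 × (1 − 2460/4210).
= 0.348 × 0.41568 = 0.14466.

0.145 per day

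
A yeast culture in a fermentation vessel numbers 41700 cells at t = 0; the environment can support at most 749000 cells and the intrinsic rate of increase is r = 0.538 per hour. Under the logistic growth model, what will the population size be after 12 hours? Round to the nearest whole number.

729559 cells

A = (K − N₀)/N₀ = (749000 − 41700)/41700 = 16.962.
N(t) = K/(1 + A·e^(−rt)) = 749000/(1 + 16.962×e^(−0.538×12)).
e^(−6.456) = 0.0015711; denominator = 1 + 16.962×0.0015711 = 1.0266.
N = 749000/1.0266 = 729559.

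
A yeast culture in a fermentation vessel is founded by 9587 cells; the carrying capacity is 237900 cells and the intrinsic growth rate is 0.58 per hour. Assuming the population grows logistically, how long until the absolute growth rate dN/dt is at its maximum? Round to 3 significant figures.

5.47 hours

Logistic growth is fastest at N = K/2 = 118950.
A = (K − N₀)/N₀ = 23.815. Set K/(1 + A·e^(−rt)) = K/2 → A·e^(−rt) = 1.
e^(−0.58t) = 1/23.815 = 0.0419906, so t = ln(23.815)/0.58 = 3.1703/0.58 = 5.4661.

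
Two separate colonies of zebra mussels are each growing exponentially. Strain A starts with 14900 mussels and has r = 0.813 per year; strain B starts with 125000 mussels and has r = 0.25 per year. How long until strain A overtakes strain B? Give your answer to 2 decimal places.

Set 14900·e^(0.813t) = 125000·e^(0.25t).
e^((0.813 − 0.25)t) = 125000/14900 → e^(0.563·t) = 8.3893.
0.563·t = ln(8.3893) = 2.127, so t = 2.127/0.563 = 3.7779.

3.78 years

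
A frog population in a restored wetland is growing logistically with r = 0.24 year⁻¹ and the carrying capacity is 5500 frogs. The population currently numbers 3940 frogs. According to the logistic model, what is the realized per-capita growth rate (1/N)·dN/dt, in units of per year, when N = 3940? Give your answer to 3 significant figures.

0.0681 per year

(1/N)·dN/dt = r(1 − N/K) = 0.24 × (1 − 3940/5500).
= 0.24 × 0.28364 = 0.068073.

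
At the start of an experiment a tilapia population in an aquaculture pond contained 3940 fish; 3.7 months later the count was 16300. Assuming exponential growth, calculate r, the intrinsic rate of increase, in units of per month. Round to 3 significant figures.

0.384 per month

From N(t) = N₀·e^(rt): e^(r·3.7) = 16300/3940 = 4.1371.
r·3.7 = ln(4.1371) = 1.42, so r = 1.42/3.7 = 0.38378.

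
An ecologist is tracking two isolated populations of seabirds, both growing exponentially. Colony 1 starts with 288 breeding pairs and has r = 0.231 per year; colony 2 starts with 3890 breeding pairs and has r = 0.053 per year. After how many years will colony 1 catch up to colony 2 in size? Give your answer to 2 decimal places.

Set 288·e^(0.231t) = 3890·e^(0.053t).
e^((0.231 − 0.053)t) = 3890/288 → e^(0.178·t) = 13.507.
0.178·t = ln(13.507) = 2.6032, so t = 2.6032/0.178 = 14.625.

14.62 years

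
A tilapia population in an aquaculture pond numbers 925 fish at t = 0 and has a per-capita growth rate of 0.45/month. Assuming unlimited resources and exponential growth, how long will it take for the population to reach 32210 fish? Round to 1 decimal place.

Set N₀·e^(rt) = 32210: e^(0.45·t) = 32210/925 = 34.822.
0.45·t = ln(34.822) = 3.5502, so t = 3.5502/0.45 = 7.8894.

7.9 months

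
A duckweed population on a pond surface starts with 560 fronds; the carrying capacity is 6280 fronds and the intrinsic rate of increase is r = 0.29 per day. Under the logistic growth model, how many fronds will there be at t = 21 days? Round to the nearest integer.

A = (K − N₀)/N₀ = (6280 − 560)/560 = 10.214.
N(t) = K/(1 + A·e^(−rt)) = 6280/(1 + 10.214×e^(−0.29×21)).
e^(−6.09) = 0.0022654; denominator = 1 + 10.214×0.0022654 = 1.0231.
N = 6280/1.0231 = 6137.97.

6138 fronds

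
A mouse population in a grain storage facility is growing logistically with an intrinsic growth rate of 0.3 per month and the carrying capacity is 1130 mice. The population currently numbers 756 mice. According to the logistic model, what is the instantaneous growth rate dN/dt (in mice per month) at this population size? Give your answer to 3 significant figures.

75.1 mice per month

dN/dt = rN(1 − N/K) = 0.3 × 756 × (1 − 756/1130).
1 − 756/1130 = 0.33097; dN/dt = 0.3 × 756 × 0.33097 = 75.065.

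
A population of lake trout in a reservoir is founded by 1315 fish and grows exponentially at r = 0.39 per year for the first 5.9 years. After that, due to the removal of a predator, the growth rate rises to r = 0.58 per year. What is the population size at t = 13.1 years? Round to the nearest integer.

854774 fish

Phase 1: N(5.9) = 1315·e^(0.39×5.9) = 1315·e^2.301 = 13129.2.
Phase 2 runs for 13.1 − 5.9 = 7.2 years at r = 0.58.
N(13.1) = 13129.2·e^(0.58×7.2) = 13129.2·e^4.176 = 854774.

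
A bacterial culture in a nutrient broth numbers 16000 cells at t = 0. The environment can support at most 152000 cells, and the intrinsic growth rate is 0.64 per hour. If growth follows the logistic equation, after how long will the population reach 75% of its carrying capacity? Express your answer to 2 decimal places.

A = (K − N₀)/N₀ = (152000 − 16000)/16000 = 8.5.
Solve 152000/(1 + 8.5·e^(−0.64t)) = 114000: 1 + 8.5·e^(−0.64t) = 1.3333, so e^(−0.64t) = 0.0392157.
−0.64·t = ln(0.0392157) = -3.2387, so t = 3.2387/0.64 = 5.0604.

5.06 hours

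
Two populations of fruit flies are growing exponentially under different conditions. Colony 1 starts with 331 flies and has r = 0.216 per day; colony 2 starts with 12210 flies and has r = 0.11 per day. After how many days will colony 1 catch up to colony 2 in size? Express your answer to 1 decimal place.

34.0 days

Set 331·e^(0.216t) = 12210·e^(0.11t).
e^((0.216 − 0.11)t) = 12210/331 → e^(0.106·t) = 36.888.
0.106·t = ln(36.888) = 3.6079, so t = 3.6079/0.106 = 34.037.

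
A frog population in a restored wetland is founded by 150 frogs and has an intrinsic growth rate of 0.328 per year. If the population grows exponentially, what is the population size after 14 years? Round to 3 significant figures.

N(t) = N₀·e^(rt) = 150 × e^(0.328×14) = 150 × e^4.592.
e^4.592 ≈ 98.692, so N ≈ 150 × 98.692 = 14803.7.

14800 frogs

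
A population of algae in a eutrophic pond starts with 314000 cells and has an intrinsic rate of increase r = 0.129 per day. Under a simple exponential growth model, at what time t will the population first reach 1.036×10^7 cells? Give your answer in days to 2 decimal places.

27.10 days

Set N₀·e^(rt) = 1.036×10^7: e^(0.129·t) = 1.036×10^7/314000 = 32.994.
0.129·t = ln(32.994) = 3.4963, so t = 3.4963/0.129 = 27.103.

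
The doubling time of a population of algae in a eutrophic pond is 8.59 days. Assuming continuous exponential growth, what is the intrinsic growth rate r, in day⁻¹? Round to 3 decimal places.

0.081 per day

r = ln(2)/t_d = 0.6931/8.59 = 0.080692.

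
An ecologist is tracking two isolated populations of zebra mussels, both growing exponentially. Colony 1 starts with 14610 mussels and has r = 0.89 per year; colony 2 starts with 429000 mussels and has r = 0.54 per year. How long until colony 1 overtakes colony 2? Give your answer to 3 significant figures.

9.66 years

Set 14610·e^(0.89t) = 429000·e^(0.54t).
e^((0.89 − 0.54)t) = 429000/14610 → e^(0.35·t) = 29.363.
0.35·t = ln(29.363) = 3.3798, so t = 3.3798/0.35 = 9.6564.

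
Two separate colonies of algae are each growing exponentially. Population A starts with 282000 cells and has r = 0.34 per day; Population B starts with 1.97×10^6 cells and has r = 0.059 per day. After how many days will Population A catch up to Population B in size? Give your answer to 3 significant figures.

6.92 days

Set 282000·e^(0.34t) = 1.97×10^6·e^(0.059t).
e^((0.34 − 0.059)t) = 1.97×10^6/282000 → e^(0.281·t) = 6.9858.
0.281·t = ln(6.9858) = 1.9439, so t = 1.9439/0.281 = 6.9177.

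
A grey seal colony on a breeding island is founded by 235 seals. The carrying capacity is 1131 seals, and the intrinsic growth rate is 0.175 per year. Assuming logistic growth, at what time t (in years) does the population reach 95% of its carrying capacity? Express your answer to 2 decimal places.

A = (K − N₀)/N₀ = (1131 − 235)/235 = 3.8128.
Solve 1131/(1 + 3.8128·e^(−0.175t)) = 1074.45: 1 + 3.8128·e^(−0.175t) = 1.0526, so e^(−0.175t) = 0.013804.
−0.175·t = ln(0.013804) = -4.2828, so t = 4.2828/0.175 = 24.473.

24.47 years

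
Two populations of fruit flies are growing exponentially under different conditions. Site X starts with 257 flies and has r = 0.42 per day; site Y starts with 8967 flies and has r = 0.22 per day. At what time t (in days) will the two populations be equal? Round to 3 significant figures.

Set 257·e^(0.42t) = 8967·e^(0.22t).
e^((0.42 − 0.22)t) = 8967/257 → e^(0.2·t) = 34.891.
0.2·t = ln(34.891) = 3.5522, so t = 3.5522/0.2 = 17.761.

17.8 days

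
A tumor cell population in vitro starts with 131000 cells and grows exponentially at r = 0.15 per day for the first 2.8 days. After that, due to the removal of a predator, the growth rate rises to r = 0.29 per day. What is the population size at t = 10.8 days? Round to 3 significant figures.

2030000 cells

Phase 1: N(2.8) = 131000·e^(0.15×2.8) = 131000·e^0.42 = 199377.
Phase 2 runs for 10.8 − 2.8 = 8 days at r = 0.29.
N(10.8) = 199377·e^(0.29×8) = 199377·e^2.32 = 2.028795×10^6.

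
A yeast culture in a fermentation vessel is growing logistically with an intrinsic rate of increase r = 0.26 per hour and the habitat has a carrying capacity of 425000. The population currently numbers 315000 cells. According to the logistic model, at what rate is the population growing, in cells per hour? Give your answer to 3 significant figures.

dN/dt = rN(1 − N/K) = 0.26 × 315000 × (1 − 315000/425000).
1 − 315000/425000 = 0.25882; dN/dt = 0.26 × 315000 × 0.25882 = 21198.

21200 cells per hour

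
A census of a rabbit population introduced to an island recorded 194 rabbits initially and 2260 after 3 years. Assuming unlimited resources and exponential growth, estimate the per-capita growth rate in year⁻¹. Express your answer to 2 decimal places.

0.82 per year

From N(t) = N₀·e^(rt): e^(r·3) = 2260/194 = 11.649.
r·3 = ln(11.649) = 2.4553, so r = 2.4553/3 = 0.81842.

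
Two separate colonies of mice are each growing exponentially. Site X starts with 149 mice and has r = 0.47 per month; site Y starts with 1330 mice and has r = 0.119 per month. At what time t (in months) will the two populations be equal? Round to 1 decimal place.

6.2 months

Set 149·e^(0.47t) = 1330·e^(0.119t).
e^((0.47 − 0.119)t) = 1330/149 → e^(0.351·t) = 8.9262.
0.351·t = ln(8.9262) = 2.189, so t = 2.189/0.351 = 6.2364.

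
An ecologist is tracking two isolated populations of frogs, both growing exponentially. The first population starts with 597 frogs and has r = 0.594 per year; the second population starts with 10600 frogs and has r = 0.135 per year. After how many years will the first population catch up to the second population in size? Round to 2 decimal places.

Set 597·e^(0.594t) = 10600·e^(0.135t).
e^((0.594 − 0.135)t) = 10600/597 → e^(0.459·t) = 17.755.
0.459·t = ln(17.755) = 2.8767, so t = 2.8767/0.459 = 6.2673.

6.27 years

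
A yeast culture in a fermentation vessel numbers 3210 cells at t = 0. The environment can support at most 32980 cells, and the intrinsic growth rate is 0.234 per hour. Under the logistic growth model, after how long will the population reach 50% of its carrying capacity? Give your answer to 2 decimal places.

A = (K − N₀)/N₀ = (32980 − 3210)/3210 = 9.2741.
Solve 32980/(1 + 9.2741·e^(−0.234t)) = 16490: 1 + 9.2741·e^(−0.234t) = 2, so e^(−0.234t) = 0.107827.
−0.234·t = ln(0.107827) = -2.2272, so t = 2.2272/0.234 = 9.5181.

9.52 hours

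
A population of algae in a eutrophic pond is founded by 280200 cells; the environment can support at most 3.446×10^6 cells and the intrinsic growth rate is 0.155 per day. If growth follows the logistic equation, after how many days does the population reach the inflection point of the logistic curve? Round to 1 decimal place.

15.6 days

Logistic growth is fastest at N = K/2 = 1.723×10^6.
A = (K − N₀)/N₀ = 11.298. Set K/(1 + A·e^(−rt)) = K/2 → A·e^(−rt) = 1.
e^(−0.155t) = 1/11.298 = 0.0885084, so t = ln(11.298)/0.155 = 2.4247/0.155 = 15.643.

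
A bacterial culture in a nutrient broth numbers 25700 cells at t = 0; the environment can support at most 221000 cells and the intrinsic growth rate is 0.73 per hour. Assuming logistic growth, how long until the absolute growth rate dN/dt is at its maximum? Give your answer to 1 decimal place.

2.8 hours

Logistic growth is fastest at N = K/2 = 110500.
A = (K − N₀)/N₀ = 7.5992. Set K/(1 + A·e^(−rt)) = K/2 → A·e^(−rt) = 1.
e^(−0.73t) = 1/7.5992 = 0.131592, so t = ln(7.5992)/0.73 = 2.028/0.73 = 2.7781.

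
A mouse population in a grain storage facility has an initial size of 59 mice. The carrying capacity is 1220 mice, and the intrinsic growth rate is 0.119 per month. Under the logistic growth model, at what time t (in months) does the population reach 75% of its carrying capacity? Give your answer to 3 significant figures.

A = (K − N₀)/N₀ = (1220 − 59)/59 = 19.678.
Solve 1220/(1 + 19.678·e^(−0.119t)) = 915: 1 + 19.678·e^(−0.119t) = 1.3333, so e^(−0.119t) = 0.0169394.
−0.119·t = ln(0.0169394) = -4.0781, so t = 4.0781/0.119 = 34.27.

34.3 months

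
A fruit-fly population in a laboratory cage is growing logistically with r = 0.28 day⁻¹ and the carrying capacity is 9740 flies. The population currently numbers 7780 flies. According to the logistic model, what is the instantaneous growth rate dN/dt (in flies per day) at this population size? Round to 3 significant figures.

dN/dt = rN(1 − N/K) = 0.28 × 7780 × (1 − 7780/9740).
1 − 7780/9740 = 0.20123; dN/dt = 0.28 × 7780 × 0.20123 = 438.36.

438 flies per day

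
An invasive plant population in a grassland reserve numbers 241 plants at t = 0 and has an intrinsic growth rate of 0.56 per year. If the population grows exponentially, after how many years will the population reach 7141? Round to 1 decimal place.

6.1 years

Set N₀·e^(rt) = 7141: e^(0.56·t) = 7141/241 = 29.631.
0.56·t = ln(29.631) = 3.3888, so t = 3.3888/0.56 = 6.0514.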